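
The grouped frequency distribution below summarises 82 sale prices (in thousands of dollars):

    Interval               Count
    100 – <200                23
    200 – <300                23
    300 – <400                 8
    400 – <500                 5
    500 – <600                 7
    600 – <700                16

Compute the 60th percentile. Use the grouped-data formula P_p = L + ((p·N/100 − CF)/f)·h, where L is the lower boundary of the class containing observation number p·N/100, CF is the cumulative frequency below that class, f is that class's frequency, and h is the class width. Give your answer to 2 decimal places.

N = 82; target position k = 60/100 · 82 = 49.2.
Cumulative frequencies: 23, 46, 54, 59, 66, 82.
Observation 49.2 falls in the class 300 – <400.
L = 300, CF = 46, f = 8, h = 100.
P60 = 300 + ((49.2 − 46)/8)·100 = 300 + 40 = 340.

340.00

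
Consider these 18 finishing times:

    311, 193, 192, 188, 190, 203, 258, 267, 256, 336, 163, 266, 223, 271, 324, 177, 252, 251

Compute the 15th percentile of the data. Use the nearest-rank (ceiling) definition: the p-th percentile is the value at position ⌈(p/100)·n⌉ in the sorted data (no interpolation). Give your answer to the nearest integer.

188

Sorted: 163, 177, 188, 190, 192, 193, 203, 223, 251, 252, 256, 258, 266, 267, 271, 311, 324, 336.
n = 18.
Position = ⌈15/100 · 18⌉ = ⌈2.7⌉ = 3.
The value at rank 3 is 188.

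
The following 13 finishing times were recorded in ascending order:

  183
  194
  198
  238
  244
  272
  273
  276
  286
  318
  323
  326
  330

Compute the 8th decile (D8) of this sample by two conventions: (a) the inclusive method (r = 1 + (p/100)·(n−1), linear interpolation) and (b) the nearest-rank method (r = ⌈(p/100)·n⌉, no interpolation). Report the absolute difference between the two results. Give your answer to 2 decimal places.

2.00

n = 13.
(a) r = 10.6; between ranks 10 (318) and 11 (323): 321.
(b) the nearest-rank method: rank 11 → 323.
|321 − 323| = 2.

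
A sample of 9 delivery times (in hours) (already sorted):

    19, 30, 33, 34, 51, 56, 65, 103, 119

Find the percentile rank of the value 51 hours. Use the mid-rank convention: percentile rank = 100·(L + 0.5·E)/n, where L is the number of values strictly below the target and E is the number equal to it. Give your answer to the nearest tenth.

50.0

Count below 51: L = 4; count equal: E = 1; n = 9.
Percentile rank = 100·(4 + 0.5·1)/9 = 100·4.5/9 = 50.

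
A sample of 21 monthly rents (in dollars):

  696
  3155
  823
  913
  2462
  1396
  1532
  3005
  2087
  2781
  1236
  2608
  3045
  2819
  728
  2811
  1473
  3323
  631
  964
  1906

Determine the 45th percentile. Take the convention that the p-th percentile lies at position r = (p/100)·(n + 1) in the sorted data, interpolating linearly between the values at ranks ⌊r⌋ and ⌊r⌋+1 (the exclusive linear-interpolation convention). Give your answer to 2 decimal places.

1526.10

Sorted: 631, 696, 728, 823, 913, 964, 1236, 1396, 1473, 1532, 1906, 2087, 2462, 2608, 2781, 2811, 2819, 3005, 3045, 3155, 3323.
n = 21.
r = (45/100)·(21 + 1) = 9.9.
Rank 9 is 1473 and rank 10 is 1532.
Interpolate: 1473 + 0.9·(1532 − 1473) = 1473 + 0.9·59 = 1526.1.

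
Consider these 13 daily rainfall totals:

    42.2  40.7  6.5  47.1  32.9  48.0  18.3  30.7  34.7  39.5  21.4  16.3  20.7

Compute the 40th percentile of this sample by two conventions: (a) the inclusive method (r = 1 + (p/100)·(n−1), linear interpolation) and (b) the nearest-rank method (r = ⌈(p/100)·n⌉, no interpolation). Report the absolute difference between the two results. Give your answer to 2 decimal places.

Sorted: 6.5, 16.3, 18.3, 20.7, 21.4, 30.7, 32.9, 34.7, 39.5, 40.7, 42.2, 47.1, 48.0.
n = 13.
(a) r = 5.8; between ranks 5 (21.4) and 6 (30.7): 28.84.
(b) the nearest-rank method: rank 6 → 30.7.
|28.84 − 30.7| = 1.86.

1.86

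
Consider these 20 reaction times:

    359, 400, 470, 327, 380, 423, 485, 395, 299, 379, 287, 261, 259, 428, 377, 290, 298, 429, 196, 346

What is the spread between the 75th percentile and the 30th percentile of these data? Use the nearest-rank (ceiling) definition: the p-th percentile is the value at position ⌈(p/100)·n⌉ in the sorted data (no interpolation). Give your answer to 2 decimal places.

Sorted: 196, 259, 261, 287, 290, 298, 299, 327, 346, 359, 377, 379, 380, 395, 400, 423, 428, 429, 470, 485.
n = 20.
P30: rank ⌈30/100·20⌉ = 6 → 298.
P75: rank ⌈75/100·20⌉ = 15 → 400.
Difference: 400 − 298 = 102.

102.00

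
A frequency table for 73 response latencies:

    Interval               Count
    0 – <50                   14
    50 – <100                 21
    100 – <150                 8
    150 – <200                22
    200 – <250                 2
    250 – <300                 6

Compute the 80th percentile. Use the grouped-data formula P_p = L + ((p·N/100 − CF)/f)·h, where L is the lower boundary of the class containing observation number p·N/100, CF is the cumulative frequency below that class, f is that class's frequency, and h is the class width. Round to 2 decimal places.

N = 73; target position k = 80/100 · 73 = 58.4.
Cumulative frequencies: 14, 35, 43, 65, 67, 73.
Observation 58.4 falls in the class 150 – <200.
L = 150, CF = 43, f = 22, h = 50.
P80 = 150 + ((58.4 − 43)/22)·50 = 150 + 35 = 185.

185.00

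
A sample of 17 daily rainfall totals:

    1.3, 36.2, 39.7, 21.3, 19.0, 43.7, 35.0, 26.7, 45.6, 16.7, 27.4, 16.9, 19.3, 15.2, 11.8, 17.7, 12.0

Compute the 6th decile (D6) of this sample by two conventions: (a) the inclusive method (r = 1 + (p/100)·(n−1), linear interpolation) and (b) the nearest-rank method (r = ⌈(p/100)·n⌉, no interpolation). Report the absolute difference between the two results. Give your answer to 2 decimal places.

Sorted: 1.3, 11.8, 12.0, 15.2, 16.7, 16.9, 17.7, 19.0, 19.3, 21.3, 26.7, 27.4, 35.0, 36.2, 39.7, 43.7, 45.6.
n = 17.
(a) r = 10.6; between ranks 10 (21.3) and 11 (26.7): 24.54.
(b) the nearest-rank method: rank 11 → 26.7.
|24.54 − 26.7| = 2.16.

2.16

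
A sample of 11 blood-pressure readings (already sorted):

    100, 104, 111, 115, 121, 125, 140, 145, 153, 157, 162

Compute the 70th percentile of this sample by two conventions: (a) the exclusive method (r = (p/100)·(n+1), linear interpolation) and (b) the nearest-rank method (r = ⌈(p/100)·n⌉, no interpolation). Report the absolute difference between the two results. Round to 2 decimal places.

3.20

n = 11.
(a) r = 8.4; between ranks 8 (145) and 9 (153): 148.2.
(b) the nearest-rank method: rank 8 → 145.
|148.2 − 145| = 3.2.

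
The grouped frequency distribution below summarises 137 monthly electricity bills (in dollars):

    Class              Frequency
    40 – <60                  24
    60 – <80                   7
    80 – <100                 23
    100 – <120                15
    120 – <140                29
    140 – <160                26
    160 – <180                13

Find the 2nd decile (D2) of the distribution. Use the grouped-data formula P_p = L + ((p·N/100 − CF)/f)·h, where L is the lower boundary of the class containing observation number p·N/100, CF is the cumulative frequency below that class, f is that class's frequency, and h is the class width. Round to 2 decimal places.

69.71

N = 137; target position k = 20/100 · 137 = 27.4.
Cumulative frequencies: 24, 31, 54, 69, 98, 124, 137.
Observation 27.4 falls in the class 60 – <80.
L = 60, CF = 24, f = 7, h = 20.
P20 = 60 + ((27.4 − 24)/7)·20 = 60 + 9.71429 = 69.7143.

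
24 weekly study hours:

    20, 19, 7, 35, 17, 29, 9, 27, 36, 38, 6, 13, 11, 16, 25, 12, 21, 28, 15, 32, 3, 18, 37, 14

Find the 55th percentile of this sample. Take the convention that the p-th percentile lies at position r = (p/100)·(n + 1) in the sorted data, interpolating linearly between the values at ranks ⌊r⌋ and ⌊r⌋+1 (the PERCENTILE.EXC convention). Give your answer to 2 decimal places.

19.75

Sorted: 3, 6, 7, 9, 11, 12, 13, 14, 15, 16, 17, 18, 19, 20, 21, 25, 27, 28, 29, 32, 35, 36, 37, 38.
n = 24.
r = (55/100)·(24 + 1) = 13.75.
Rank 13 is 19 and rank 14 is 20.
Interpolate: 19 + 0.75·(20 − 19) = 19 + 0.75·1 = 19.75.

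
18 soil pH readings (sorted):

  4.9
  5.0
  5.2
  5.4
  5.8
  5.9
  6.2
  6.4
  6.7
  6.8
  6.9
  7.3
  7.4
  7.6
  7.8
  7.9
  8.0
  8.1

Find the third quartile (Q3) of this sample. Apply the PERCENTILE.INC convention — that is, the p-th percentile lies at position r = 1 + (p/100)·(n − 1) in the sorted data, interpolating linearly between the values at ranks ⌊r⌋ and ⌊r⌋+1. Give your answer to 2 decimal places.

7.55

n = 18.
r = 1 + (75/100)·(18 − 1) = 1 + 12.75 = 13.75.
Rank 13 is 7.4 and rank 14 is 7.6.
Interpolate: 7.4 + 0.75·(7.6 − 7.4) = 7.4 + 0.75·0.2 = 7.55.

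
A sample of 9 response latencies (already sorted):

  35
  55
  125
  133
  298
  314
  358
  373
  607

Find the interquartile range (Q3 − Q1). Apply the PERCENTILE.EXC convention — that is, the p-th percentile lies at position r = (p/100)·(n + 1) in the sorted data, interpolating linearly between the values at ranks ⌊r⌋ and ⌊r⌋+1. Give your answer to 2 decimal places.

275.50

n = 9.
P25: r = 2.5; ranks 2–3 are 55, 125; interpolating gives 90.
P75: r = 7.5; ranks 7–8 are 358, 373; interpolating gives 365.5.
Difference: 365.5 − 90 = 275.5.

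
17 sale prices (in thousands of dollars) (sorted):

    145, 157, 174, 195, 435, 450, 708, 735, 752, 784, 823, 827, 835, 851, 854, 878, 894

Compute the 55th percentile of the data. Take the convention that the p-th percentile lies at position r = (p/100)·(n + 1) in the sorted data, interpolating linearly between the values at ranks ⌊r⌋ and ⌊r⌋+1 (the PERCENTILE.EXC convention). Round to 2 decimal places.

n = 17.
r = (55/100)·(17 + 1) = 9.9.
Rank 9 is 752 and rank 10 is 784.
Interpolate: 752 + 0.9·(784 − 752) = 752 + 0.9·32 = 780.8.

780.80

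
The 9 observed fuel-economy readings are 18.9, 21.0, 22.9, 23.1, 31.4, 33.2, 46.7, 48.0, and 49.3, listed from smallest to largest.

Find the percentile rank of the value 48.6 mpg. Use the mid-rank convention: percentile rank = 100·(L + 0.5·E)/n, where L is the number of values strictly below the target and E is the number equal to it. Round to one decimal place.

88.9

Count below 48.6: L = 8; count equal: E = 0; n = 9.
Percentile rank = 100·(8 + 0.5·0)/9 = 100·8/9 = 88.89.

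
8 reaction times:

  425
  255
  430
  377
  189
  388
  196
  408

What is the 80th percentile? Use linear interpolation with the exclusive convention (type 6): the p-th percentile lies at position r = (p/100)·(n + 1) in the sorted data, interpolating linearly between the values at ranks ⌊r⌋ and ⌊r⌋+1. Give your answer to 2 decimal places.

426.00

Sorted: 189, 196, 255, 377, 388, 408, 425, 430.
n = 8.
r = (80/100)·(8 + 1) = 7.2.
Rank 7 is 425 and rank 8 is 430.
Interpolate: 425 + 0.2·(430 − 425) = 425 + 0.2·5 = 426.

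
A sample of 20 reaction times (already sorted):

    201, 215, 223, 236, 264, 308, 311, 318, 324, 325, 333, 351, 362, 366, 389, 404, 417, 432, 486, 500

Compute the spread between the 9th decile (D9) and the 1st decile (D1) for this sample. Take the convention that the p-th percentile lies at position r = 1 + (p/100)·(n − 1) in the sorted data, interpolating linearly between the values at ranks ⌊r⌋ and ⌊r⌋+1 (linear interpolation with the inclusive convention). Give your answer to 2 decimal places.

215.20

n = 20.
P10: r = 2.9; ranks 2–3 are 215, 223; interpolating gives 222.2.
P90: r = 18.1; ranks 18–19 are 432, 486; interpolating gives 437.4.
Difference: 437.4 − 222.2 = 215.2.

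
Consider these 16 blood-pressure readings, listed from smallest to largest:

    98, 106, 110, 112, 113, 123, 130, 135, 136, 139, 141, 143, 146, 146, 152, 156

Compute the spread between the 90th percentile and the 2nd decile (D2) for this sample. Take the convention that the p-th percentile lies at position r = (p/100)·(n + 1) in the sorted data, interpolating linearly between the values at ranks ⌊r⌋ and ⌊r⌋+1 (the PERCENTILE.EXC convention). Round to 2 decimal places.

n = 16.
P20: r = 3.4; ranks 3–4 are 110, 112; interpolating gives 110.8.
P90: r = 15.3; ranks 15–16 are 152, 156; interpolating gives 153.2.
Difference: 153.2 − 110.8 = 42.4.

42.40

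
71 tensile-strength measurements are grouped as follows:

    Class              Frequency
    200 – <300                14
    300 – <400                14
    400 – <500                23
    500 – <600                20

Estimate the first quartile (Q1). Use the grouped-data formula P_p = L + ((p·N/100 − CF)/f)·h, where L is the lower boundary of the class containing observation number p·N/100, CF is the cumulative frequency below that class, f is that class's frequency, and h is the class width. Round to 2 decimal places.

N = 71; target position k = 25/100 · 71 = 17.75.
Cumulative frequencies: 14, 28, 51, 71.
Observation 17.75 falls in the class 300 – <400.
L = 300, CF = 14, f = 14, h = 100.
P25 = 300 + ((17.75 − 14)/14)·100 = 300 + 26.7857 = 326.786.

326.79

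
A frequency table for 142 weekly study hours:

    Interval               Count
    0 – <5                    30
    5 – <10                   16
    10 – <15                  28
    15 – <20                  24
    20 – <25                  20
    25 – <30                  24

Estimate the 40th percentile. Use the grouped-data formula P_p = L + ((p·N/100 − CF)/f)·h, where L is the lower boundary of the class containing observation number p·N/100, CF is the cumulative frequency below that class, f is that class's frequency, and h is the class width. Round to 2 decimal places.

N = 142; target position k = 40/100 · 142 = 56.8.
Cumulative frequencies: 30, 46, 74, 98, 118, 142.
Observation 56.8 falls in the class 10 – <15.
L = 10, CF = 46, f = 28, h = 5.
P40 = 10 + ((56.8 − 46)/28)·5 = 10 + 1.92857 = 11.9286.

11.93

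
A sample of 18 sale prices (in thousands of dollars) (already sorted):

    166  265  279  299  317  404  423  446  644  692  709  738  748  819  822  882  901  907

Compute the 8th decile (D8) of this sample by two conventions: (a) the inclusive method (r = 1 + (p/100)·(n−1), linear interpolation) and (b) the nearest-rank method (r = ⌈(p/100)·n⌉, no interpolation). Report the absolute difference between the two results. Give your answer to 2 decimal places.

1.20

n = 18.
(a) r = 14.6; between ranks 14 (819) and 15 (822): 820.8.
(b) the nearest-rank method: rank 15 → 822.
|820.8 − 822| = 1.2.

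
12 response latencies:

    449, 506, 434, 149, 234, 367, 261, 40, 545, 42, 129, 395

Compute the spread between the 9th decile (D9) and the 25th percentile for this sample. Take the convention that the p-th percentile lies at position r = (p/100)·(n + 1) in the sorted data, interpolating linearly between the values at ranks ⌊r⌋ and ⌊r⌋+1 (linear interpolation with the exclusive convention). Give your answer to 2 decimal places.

399.30

Sorted: 40, 42, 129, 149, 234, 261, 367, 395, 434, 449, 506, 545.
n = 12.
P25: r = 3.25; ranks 3–4 are 129, 149; interpolating gives 134.
P90: r = 11.7; ranks 11–12 are 506, 545; interpolating gives 533.3.
Difference: 533.3 − 134 = 399.3.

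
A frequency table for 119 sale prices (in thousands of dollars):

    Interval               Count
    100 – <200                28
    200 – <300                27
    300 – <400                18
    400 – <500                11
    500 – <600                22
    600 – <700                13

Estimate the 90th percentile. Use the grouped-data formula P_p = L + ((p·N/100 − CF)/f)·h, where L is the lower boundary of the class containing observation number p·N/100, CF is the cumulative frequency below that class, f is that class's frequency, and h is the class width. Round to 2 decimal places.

608.46

N = 119; target position k = 90/100 · 119 = 107.1.
Cumulative frequencies: 28, 55, 73, 84, 106, 119.
Observation 107.1 falls in the class 600 – <700.
L = 600, CF = 106, f = 13, h = 100.
P90 = 600 + ((107.1 − 106)/13)·100 = 600 + 8.46154 = 608.462.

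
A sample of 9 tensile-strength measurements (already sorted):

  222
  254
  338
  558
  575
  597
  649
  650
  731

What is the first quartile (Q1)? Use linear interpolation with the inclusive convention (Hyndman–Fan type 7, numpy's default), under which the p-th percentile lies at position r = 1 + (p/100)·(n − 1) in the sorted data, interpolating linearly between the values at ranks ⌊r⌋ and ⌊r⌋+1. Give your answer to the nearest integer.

n = 9.
r = 1 + (25/100)·(9 − 1) = 1 + 2 = 3.
r is an integer, so P25 is the value at rank 3: 338.

338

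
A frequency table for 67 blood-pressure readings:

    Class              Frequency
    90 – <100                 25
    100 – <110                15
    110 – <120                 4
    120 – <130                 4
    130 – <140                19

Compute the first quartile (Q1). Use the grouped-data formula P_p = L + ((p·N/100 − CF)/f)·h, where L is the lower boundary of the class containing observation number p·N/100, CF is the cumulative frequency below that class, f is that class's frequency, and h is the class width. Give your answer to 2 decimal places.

96.70

N = 67; target position k = 25/100 · 67 = 16.75.
Cumulative frequencies: 25, 40, 44, 48, 67.
Observation 16.75 falls in the class 90 – <100.
L = 90, CF = 0, f = 25, h = 10.
P25 = 90 + ((16.75 − 0)/25)·10 = 90 + 6.7 = 96.7.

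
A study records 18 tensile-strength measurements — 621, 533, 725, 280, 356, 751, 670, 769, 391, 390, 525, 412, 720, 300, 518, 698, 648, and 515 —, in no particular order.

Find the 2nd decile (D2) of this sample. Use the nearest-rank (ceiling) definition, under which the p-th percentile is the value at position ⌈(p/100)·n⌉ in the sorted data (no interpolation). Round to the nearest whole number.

Sorted: 280, 300, 356, 390, 391, 412, 515, 518, 525, 533, 621, 648, 670, 698, 720, 725, 751, 769.
n = 18.
Position = ⌈20/100 · 18⌉ = ⌈3.6⌉ = 4.
The value at rank 4 is 390.

390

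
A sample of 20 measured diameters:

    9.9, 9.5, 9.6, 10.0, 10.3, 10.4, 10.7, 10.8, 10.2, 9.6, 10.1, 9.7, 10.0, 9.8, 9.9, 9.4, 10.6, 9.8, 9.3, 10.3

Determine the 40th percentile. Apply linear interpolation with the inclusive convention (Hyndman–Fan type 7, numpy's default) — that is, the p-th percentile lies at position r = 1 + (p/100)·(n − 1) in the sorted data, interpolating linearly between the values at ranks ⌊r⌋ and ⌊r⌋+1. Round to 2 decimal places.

Sorted: 9.3, 9.4, 9.5, 9.6, 9.6, 9.7, 9.8, 9.8, 9.9, 9.9, 10.0, 10.0, 10.1, 10.2, 10.3, 10.3, 10.4, 10.6, 10.7, 10.8.
n = 20.
r = 1 + (40/100)·(20 − 1) = 1 + 7.6 = 8.6.
Rank 8 is 9.8 and rank 9 is 9.9.
Interpolate: 9.8 + 0.6·(9.9 − 9.8) = 9.8 + 0.6·0.1 = 9.86.

9.86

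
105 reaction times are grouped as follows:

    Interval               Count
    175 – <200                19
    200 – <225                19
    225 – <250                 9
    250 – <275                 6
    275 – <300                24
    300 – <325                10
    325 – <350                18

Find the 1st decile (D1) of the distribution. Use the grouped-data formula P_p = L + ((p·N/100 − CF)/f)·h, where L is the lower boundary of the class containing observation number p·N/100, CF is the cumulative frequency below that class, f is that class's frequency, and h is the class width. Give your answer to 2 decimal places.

188.82

N = 105; target position k = 10/100 · 105 = 10.5.
Cumulative frequencies: 19, 38, 47, 53, 77, 87, 105.
Observation 10.5 falls in the class 175 – <200.
L = 175, CF = 0, f = 19, h = 25.
P10 = 175 + ((10.5 − 0)/19)·25 = 175 + 13.8158 = 188.816.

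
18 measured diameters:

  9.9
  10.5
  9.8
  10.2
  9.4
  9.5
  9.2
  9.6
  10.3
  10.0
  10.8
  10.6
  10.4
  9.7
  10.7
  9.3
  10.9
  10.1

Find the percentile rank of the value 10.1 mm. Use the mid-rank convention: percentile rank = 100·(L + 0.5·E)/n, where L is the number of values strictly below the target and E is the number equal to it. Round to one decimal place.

Sorted: 9.2, 9.3, 9.4, 9.5, 9.6, 9.7, 9.8, 9.9, 10.0, 10.1, 10.2, 10.3, 10.4, 10.5, 10.6, 10.7, 10.8, 10.9.
Count below 10.1: L = 9; count equal: E = 1; n = 18.
Percentile rank = 100·(9 + 0.5·1)/18 = 100·9.5/18 = 52.78.

52.8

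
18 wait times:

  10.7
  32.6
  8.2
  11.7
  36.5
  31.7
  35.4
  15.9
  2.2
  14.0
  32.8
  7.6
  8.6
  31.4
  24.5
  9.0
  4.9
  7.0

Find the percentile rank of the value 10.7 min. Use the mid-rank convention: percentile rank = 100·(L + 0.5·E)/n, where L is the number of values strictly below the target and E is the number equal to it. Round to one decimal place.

Sorted: 2.2, 4.9, 7.0, 7.6, 8.2, 8.6, 9.0, 10.7, 11.7, 14.0, 15.9, 24.5, 31.4, 31.7, 32.6, 32.8, 35.4, 36.5.
Count below 10.7: L = 7; count equal: E = 1; n = 18.
Percentile rank = 100·(7 + 0.5·1)/18 = 100·7.5/18 = 41.67.

41.7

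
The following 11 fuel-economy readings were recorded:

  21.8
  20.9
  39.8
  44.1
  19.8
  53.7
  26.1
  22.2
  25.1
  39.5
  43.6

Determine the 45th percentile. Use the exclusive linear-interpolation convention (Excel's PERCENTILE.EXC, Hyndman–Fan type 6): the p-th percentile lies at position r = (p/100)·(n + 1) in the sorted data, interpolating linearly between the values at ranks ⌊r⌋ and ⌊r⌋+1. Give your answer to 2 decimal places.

25.50

Sorted: 19.8, 20.9, 21.8, 22.2, 25.1, 26.1, 39.5, 39.8, 43.6, 44.1, 53.7.
n = 11.
r = (45/100)·(11 + 1) = 5.4.
Rank 5 is 25.1 and rank 6 is 26.1.
Interpolate: 25.1 + 0.4·(26.1 − 25.1) = 25.1 + 0.4·1 = 25.5.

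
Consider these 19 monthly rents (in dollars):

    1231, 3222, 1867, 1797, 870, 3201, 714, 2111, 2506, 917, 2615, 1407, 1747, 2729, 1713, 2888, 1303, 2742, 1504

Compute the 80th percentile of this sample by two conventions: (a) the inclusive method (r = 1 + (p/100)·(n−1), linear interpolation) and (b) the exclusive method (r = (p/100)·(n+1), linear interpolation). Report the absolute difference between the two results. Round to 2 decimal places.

Sorted: 714, 870, 917, 1231, 1303, 1407, 1504, 1713, 1747, 1797, 1867, 2111, 2506, 2615, 2729, 2742, 2888, 3201, 3222.
n = 19.
(a) r = 15.4; between ranks 15 (2729) and 16 (2742): 2734.2.
(b) r = 16 → value at rank 16 = 2742.
|2734.2 − 2742| = 7.8.

7.80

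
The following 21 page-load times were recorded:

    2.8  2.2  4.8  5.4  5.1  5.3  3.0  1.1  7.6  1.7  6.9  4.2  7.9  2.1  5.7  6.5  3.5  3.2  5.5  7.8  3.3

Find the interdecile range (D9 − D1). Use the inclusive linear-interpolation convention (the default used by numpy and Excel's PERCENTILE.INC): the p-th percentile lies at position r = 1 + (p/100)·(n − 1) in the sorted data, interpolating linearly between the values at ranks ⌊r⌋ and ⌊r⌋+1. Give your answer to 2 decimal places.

5.50

Sorted: 1.1, 1.7, 2.1, 2.2, 2.8, 3.0, 3.2, 3.3, 3.5, 4.2, 4.8, 5.1, 5.3, 5.4, 5.5, 5.7, 6.5, 6.9, 7.6, 7.8, 7.9.
n = 21.
P10: r = 3 (integer) → 2.1.
P90: r = 19 (integer) → 7.6.
Difference: 7.6 − 2.1 = 5.5.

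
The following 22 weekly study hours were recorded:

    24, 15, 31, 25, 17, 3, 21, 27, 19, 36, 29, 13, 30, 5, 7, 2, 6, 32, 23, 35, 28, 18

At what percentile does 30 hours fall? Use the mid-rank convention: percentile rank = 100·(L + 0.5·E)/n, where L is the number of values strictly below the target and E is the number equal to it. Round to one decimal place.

79.5

Sorted: 2, 3, 5, 6, 7, 13, 15, 17, 18, 19, 21, 23, 24, 25, 27, 28, 29, 30, 31, 32, 35, 36.
Count below 30: L = 17; count equal: E = 1; n = 22.
Percentile rank = 100·(17 + 0.5·1)/22 = 100·17.5/22 = 79.55.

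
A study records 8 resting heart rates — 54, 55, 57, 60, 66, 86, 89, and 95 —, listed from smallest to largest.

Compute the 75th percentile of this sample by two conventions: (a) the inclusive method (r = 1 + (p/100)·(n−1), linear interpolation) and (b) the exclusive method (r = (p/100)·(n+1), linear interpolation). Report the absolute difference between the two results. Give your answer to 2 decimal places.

n = 8.
(a) r = 6.25; between ranks 6 (86) and 7 (89): 86.75.
(b) r = 6.75; between ranks 6 (86) and 7 (89): 88.25.
|86.75 − 88.25| = 1.5.

1.50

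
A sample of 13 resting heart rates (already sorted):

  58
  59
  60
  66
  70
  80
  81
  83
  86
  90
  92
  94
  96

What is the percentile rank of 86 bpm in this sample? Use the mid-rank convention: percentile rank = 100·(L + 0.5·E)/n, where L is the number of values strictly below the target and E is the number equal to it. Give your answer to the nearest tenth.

65.4

Count below 86: L = 8; count equal: E = 1; n = 13.
Percentile rank = 100·(8 + 0.5·1)/13 = 100·8.5/13 = 65.38.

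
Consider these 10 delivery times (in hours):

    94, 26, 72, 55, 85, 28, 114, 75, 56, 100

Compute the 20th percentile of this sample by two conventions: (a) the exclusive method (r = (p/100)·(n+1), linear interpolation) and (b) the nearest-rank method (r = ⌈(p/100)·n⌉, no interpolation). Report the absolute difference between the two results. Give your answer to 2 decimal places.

5.40

Sorted: 26, 28, 55, 56, 72, 75, 85, 94, 100, 114.
n = 10.
(a) r = 2.2; between ranks 2 (28) and 3 (55): 33.4.
(b) the nearest-rank method: rank 2 → 28.
|33.4 − 28| = 5.4.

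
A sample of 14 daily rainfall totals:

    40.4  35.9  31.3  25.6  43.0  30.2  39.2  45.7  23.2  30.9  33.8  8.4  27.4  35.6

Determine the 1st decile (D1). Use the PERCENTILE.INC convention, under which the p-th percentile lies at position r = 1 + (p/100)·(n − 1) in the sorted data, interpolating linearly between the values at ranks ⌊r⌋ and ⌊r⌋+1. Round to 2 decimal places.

Sorted: 8.4, 23.2, 25.6, 27.4, 30.2, 30.9, 31.3, 33.8, 35.6, 35.9, 39.2, 40.4, 43.0, 45.7.
n = 14.
r = 1 + (10/100)·(14 − 1) = 1 + 1.3 = 2.3.
Rank 2 is 23.2 and rank 3 is 25.6.
Interpolate: 23.2 + 0.3·(25.6 − 23.2) = 23.2 + 0.3·2.4 = 23.92.

23.92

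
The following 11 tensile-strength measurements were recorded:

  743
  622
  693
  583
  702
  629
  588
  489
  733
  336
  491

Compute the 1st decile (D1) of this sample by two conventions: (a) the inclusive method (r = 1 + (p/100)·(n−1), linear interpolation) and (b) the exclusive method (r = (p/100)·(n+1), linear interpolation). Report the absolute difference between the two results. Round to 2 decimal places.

Sorted: 336, 489, 491, 583, 588, 622, 629, 693, 702, 733, 743.
n = 11.
(a) r = 2 → value at rank 2 = 489.
(b) r = 1.2; between ranks 1 (336) and 2 (489): 366.6.
|489 − 366.6| = 122.4.

122.40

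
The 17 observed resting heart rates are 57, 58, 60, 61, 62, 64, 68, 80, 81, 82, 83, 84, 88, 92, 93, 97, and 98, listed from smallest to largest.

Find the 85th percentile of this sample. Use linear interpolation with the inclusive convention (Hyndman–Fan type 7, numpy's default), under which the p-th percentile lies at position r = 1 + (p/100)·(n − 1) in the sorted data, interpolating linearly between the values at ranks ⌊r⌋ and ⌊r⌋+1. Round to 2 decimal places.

n = 17.
r = 1 + (85/100)·(17 − 1) = 1 + 13.6 = 14.6.
Rank 14 is 92 and rank 15 is 93.
Interpolate: 92 + 0.6·(93 − 92) = 92 + 0.6·1 = 92.6.

92.60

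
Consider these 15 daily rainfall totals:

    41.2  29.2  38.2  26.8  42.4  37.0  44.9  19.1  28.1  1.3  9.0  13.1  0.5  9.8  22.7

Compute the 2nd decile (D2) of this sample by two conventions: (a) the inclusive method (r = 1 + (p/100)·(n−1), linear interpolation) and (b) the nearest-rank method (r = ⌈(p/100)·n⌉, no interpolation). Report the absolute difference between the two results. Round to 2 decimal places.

0.64

Sorted: 0.5, 1.3, 9.0, 9.8, 13.1, 19.1, 22.7, 26.8, 28.1, 29.2, 37.0, 38.2, 41.2, 42.4, 44.9.
n = 15.
(a) r = 3.8; between ranks 3 (9.0) and 4 (9.8): 9.64.
(b) the nearest-rank method: rank 3 → 9.
|9.64 − 9| = 0.64.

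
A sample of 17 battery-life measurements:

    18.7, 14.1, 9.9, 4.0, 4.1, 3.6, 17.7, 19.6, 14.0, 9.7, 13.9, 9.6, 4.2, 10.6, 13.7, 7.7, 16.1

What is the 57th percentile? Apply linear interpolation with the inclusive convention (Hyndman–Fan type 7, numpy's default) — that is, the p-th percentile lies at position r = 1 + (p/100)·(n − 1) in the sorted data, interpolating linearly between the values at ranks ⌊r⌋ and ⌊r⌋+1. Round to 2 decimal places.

Sorted: 3.6, 4.0, 4.1, 4.2, 7.7, 9.6, 9.7, 9.9, 10.6, 13.7, 13.9, 14.0, 14.1, 16.1, 17.7, 18.7, 19.6.
n = 17.
r = 1 + (57/100)·(17 − 1) = 1 + 9.12 = 10.12.
Rank 10 is 13.7 and rank 11 is 13.9.
Interpolate: 13.7 + 0.12·(13.9 − 13.7) = 13.7 + 0.12·0.2 = 13.724.

13.72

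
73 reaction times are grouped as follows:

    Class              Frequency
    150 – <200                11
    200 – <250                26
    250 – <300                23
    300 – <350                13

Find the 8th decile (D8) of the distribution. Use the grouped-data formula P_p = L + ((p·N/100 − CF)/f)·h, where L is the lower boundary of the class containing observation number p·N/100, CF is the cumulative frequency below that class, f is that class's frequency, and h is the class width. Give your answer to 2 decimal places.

N = 73; target position k = 80/100 · 73 = 58.4.
Cumulative frequencies: 11, 37, 60, 73.
Observation 58.4 falls in the class 250 – <300.
L = 250, CF = 37, f = 23, h = 50.
P80 = 250 + ((58.4 − 37)/23)·50 = 250 + 46.5217 = 296.522.

296.52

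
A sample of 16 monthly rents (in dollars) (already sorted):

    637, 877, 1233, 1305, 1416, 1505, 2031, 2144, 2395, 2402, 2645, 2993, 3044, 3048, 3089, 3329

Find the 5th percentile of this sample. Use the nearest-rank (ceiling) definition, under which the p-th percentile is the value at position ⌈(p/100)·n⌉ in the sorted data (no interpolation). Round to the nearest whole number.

637

n = 16.
Position = ⌈5/100 · 16⌉ = ⌈0.8⌉ = 1.
The value at rank 1 is 637.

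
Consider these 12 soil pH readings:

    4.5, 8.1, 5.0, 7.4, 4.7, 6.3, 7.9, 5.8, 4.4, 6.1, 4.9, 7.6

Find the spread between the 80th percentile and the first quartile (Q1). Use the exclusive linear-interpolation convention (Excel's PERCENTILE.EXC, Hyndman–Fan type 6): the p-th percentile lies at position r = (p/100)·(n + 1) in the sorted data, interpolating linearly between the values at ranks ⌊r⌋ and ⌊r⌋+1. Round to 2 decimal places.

Sorted: 4.4, 4.5, 4.7, 4.9, 5.0, 5.8, 6.1, 6.3, 7.4, 7.6, 7.9, 8.1.
n = 12.
P25: r = 3.25; ranks 3–4 are 4.7, 4.9; interpolating gives 4.75.
P80: r = 10.4; ranks 10–11 are 7.6, 7.9; interpolating gives 7.72.
Difference: 7.72 − 4.75 = 2.97.

2.97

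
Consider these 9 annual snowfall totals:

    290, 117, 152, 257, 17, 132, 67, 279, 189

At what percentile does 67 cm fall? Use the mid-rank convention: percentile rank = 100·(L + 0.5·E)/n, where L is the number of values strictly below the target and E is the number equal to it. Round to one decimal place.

Sorted: 17, 67, 117, 132, 152, 189, 257, 279, 290.
Count below 67: L = 1; count equal: E = 1; n = 9.
Percentile rank = 100·(1 + 0.5·1)/9 = 100·1.5/9 = 16.67.

16.7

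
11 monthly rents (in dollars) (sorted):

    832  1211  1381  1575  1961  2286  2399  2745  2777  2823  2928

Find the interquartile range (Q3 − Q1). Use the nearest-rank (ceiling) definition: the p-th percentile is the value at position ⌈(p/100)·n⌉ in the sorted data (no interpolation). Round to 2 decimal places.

1396.00

n = 11.
P25: rank ⌈25/100·11⌉ = 3 → 1381.
P75: rank ⌈75/100·11⌉ = 9 → 2777.
Difference: 2777 − 1381 = 1396.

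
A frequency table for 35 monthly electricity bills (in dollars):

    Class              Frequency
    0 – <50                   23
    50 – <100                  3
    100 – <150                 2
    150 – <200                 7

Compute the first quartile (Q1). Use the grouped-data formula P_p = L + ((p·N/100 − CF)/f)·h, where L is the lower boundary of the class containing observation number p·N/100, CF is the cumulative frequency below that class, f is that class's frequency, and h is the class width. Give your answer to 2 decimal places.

19.02

N = 35; target position k = 25/100 · 35 = 8.75.
Cumulative frequencies: 23, 26, 28, 35.
Observation 8.75 falls in the class 0 – <50.
L = 0, CF = 0, f = 23, h = 50.
P25 = 0 + ((8.75 − 0)/23)·50 = 0 + 19.0217 = 19.0217.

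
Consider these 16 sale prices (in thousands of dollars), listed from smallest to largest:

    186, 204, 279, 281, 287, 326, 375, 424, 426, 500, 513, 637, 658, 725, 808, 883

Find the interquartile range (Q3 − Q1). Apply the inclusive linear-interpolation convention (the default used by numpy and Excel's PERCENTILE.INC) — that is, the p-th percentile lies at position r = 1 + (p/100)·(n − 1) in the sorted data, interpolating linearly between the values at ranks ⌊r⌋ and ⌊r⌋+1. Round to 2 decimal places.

n = 16.
P25: r = 4.75; ranks 4–5 are 281, 287; interpolating gives 285.5.
P75: r = 12.25; ranks 12–13 are 637, 658; interpolating gives 642.25.
Difference: 642.25 − 285.5 = 356.75.

356.75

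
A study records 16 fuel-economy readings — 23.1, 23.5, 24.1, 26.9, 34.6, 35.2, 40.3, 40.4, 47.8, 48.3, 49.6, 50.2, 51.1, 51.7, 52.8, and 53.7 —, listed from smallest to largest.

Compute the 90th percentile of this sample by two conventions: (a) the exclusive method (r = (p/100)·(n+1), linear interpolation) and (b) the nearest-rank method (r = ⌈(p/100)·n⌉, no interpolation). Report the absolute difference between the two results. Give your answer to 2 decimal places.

n = 16.
(a) r = 15.3; between ranks 15 (52.8) and 16 (53.7): 53.07.
(b) the nearest-rank method: rank 15 → 52.8.
|53.07 − 52.8| = 0.27.

0.27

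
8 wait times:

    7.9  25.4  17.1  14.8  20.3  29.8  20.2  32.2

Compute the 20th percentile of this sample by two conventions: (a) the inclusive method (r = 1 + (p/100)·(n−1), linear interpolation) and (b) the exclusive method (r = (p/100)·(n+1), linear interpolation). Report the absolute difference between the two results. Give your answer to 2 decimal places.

Sorted: 7.9, 14.8, 17.1, 20.2, 20.3, 25.4, 29.8, 32.2.
n = 8.
(a) r = 2.4; between ranks 2 (14.8) and 3 (17.1): 15.72.
(b) r = 1.8; between ranks 1 (7.9) and 2 (14.8): 13.42.
|15.72 − 13.42| = 2.3.

2.30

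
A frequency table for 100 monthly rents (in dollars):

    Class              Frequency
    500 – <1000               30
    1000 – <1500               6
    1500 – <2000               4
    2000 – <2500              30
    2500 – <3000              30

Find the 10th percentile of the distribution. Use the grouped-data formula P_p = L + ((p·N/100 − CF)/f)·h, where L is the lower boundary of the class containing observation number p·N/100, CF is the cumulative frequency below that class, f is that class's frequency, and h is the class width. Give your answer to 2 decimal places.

666.67

N = 100; target position k = 10/100 · 100 = 10.
Cumulative frequencies: 30, 36, 40, 70, 100.
Observation 10 falls in the class 500 – <1000.
L = 500, CF = 0, f = 30, h = 500.
P10 = 500 + ((10 − 0)/30)·500 = 500 + 166.667 = 666.667.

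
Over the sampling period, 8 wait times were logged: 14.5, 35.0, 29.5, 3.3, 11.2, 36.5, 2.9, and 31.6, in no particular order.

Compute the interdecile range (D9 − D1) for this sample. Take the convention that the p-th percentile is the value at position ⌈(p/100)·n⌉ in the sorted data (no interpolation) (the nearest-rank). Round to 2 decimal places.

33.60

Sorted: 2.9, 3.3, 11.2, 14.5, 29.5, 31.6, 35.0, 36.5.
n = 8.
P10: rank ⌈10/100·8⌉ = 1 → 2.9.
P90: rank ⌈90/100·8⌉ = 8 → 36.5.
Difference: 36.5 − 2.9 = 33.6.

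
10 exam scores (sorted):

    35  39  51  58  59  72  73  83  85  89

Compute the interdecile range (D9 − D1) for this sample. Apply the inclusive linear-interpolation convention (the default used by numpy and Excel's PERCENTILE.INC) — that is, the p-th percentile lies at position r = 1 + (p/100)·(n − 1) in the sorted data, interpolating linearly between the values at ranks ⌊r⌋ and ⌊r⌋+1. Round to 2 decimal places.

n = 10.
P10: r = 1.9; ranks 1–2 are 35, 39; interpolating gives 38.6.
P90: r = 9.1; ranks 9–10 are 85, 89; interpolating gives 85.4.
Difference: 85.4 − 38.6 = 46.8.

46.80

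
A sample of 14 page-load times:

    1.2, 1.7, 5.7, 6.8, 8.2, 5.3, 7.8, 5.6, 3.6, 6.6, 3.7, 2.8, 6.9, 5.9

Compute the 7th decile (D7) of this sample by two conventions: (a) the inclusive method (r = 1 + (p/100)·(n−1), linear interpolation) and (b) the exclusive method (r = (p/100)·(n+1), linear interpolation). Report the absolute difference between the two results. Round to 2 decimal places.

Sorted: 1.2, 1.7, 2.8, 3.6, 3.7, 5.3, 5.6, 5.7, 5.9, 6.6, 6.8, 6.9, 7.8, 8.2.
n = 14.
(a) r = 10.1; between ranks 10 (6.6) and 11 (6.8): 6.62.
(b) r = 10.5; between ranks 10 (6.6) and 11 (6.8): 6.7.
|6.62 − 6.7| = 0.08.

0.08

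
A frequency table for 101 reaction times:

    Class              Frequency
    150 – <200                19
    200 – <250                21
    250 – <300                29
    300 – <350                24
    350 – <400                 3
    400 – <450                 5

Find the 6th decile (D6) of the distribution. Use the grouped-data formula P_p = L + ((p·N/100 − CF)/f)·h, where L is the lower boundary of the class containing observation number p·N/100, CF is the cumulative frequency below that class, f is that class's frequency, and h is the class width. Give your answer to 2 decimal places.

N = 101; target position k = 60/100 · 101 = 60.6.
Cumulative frequencies: 19, 40, 69, 93, 96, 101.
Observation 60.6 falls in the class 250 – <300.
L = 250, CF = 40, f = 29, h = 50.
P60 = 250 + ((60.6 − 40)/29)·50 = 250 + 35.5172 = 285.517.

285.52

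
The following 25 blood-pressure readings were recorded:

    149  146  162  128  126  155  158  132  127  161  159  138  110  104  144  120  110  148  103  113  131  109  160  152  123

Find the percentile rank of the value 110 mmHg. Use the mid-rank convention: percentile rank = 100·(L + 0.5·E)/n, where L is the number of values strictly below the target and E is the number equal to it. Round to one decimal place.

16.0

Sorted: 103, 104, 109, 110, 110, 113, 120, 123, 126, 127, 128, 131, 132, 138, 144, 146, 148, 149, 152, 155, 158, 159, 160, 161, 162.
Count below 110: L = 3; count equal: E = 2; n = 25.
Percentile rank = 100·(3 + 0.5·2)/25 = 100·4/25 = 16.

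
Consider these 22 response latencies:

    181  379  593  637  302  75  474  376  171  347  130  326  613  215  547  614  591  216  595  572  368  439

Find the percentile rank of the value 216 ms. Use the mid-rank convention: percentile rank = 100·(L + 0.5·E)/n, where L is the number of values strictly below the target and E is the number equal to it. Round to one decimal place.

Sorted: 75, 130, 171, 181, 215, 216, 302, 326, 347, 368, 376, 379, 439, 474, 547, 572, 591, 593, 595, 613, 614, 637.
Count below 216: L = 5; count equal: E = 1; n = 22.
Percentile rank = 100·(5 + 0.5·1)/22 = 100·5.5/22 = 25.

25.0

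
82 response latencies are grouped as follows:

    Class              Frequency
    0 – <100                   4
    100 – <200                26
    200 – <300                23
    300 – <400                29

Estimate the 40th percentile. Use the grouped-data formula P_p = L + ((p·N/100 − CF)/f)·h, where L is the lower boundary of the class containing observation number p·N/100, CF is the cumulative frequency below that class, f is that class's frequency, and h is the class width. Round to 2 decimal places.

N = 82; target position k = 40/100 · 82 = 32.8.
Cumulative frequencies: 4, 30, 53, 82.
Observation 32.8 falls in the class 200 – <300.
L = 200, CF = 30, f = 23, h = 100.
P40 = 200 + ((32.8 − 30)/23)·100 = 200 + 12.1739 = 212.174.

212.17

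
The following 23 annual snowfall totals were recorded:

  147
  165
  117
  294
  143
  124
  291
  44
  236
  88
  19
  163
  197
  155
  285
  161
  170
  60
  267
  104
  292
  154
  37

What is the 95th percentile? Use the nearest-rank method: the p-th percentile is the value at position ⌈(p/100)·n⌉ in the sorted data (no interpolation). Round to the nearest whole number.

Sorted: 19, 37, 44, 60, 88, 104, 117, 124, 143, 147, 154, 155, 161, 163, 165, 170, 197, 236, 267, 285, 291, 292, 294.
n = 23.
Position = ⌈95/100 · 23⌉ = ⌈21.85⌉ = 22.
The value at rank 22 is 292.

292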